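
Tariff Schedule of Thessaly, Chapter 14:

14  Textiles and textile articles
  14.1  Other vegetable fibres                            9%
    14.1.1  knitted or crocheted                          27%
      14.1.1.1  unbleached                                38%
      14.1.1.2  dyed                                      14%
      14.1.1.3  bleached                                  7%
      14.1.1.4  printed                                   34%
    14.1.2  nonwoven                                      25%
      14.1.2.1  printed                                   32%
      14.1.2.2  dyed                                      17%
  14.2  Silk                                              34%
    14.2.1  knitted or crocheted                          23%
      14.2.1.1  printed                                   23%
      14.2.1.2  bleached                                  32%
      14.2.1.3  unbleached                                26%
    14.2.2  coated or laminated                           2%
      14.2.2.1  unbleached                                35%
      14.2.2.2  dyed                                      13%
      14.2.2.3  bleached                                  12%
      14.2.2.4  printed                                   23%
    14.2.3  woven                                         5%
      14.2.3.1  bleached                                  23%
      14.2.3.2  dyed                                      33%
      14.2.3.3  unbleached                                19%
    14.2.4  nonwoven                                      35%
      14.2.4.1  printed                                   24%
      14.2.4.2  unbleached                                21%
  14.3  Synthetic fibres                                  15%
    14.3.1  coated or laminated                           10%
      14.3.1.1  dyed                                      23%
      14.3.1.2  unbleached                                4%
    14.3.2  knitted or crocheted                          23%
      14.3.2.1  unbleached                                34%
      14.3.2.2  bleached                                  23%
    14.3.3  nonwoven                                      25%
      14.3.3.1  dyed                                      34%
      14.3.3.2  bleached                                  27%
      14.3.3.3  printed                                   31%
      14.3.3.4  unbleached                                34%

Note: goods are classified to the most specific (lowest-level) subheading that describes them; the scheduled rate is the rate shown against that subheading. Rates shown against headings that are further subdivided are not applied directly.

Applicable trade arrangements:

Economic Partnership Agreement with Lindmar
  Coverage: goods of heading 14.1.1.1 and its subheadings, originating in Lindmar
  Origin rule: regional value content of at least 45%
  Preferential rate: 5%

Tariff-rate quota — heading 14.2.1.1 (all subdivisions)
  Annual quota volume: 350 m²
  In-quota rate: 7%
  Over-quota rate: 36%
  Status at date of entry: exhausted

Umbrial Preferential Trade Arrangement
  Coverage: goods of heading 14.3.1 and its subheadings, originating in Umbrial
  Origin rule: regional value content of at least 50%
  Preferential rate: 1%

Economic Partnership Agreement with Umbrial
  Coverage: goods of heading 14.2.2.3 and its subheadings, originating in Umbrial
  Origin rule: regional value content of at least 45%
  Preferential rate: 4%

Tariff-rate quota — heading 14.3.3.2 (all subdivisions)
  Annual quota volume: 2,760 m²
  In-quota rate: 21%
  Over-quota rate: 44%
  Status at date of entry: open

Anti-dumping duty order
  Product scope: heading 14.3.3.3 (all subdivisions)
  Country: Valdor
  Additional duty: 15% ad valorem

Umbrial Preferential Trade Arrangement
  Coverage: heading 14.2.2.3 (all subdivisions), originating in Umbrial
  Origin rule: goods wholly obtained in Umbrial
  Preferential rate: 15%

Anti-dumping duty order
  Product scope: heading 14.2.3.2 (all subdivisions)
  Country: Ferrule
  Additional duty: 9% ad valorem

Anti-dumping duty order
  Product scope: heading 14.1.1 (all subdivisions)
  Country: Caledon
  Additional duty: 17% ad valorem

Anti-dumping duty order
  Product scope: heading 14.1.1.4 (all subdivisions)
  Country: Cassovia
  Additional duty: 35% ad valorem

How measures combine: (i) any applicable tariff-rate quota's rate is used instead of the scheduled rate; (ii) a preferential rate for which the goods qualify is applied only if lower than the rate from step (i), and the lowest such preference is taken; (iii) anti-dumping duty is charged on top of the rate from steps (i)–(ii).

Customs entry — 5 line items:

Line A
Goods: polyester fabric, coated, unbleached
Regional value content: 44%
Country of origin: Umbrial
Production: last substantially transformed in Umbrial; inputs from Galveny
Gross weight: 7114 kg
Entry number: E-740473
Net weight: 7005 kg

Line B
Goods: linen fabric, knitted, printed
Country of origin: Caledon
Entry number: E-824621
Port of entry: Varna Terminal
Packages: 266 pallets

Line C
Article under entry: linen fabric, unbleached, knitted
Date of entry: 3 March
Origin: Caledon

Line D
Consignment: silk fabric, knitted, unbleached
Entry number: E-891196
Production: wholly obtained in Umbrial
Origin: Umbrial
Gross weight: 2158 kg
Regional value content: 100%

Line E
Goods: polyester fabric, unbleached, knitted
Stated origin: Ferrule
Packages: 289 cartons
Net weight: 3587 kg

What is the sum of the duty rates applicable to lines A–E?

Line A: polyester → 14.3; coated → 14.3.1; unbleached → 14.3.1.2. Scheduled 4%. Umbrial agreement on 14.3.1: RVC < 50%; Umbrial agreement on 14.2.2.3: 14.3.1.2 not covered; Umbrial agreement on 14.2.2.3: 14.3.1.2 not covered. → 4%.
Line B: linen → 14.1; knitted → 14.1.1; printed → 14.1.1.4. Scheduled 34%. anti-dumping (Caledon, 14.1.1): +17%; total 34% + 17% = 51%. → 51%.
Line C: linen → 14.1; knitted → 14.1.1; unbleached → 14.1.1.1. Scheduled 38%. anti-dumping (Caledon, 14.1.1): +17%; total 38% + 17% = 55%. → 55%.
Line D: silk → 14.2; knitted → 14.2.1; unbleached → 14.2.1.3. Scheduled 26%. Umbrial agreement on 14.3.1: 14.2.1.3 not covered; Umbrial agreement on 14.2.2.3: 14.2.1.3 not covered; Umbrial agreement on 14.2.2.3: 14.2.1.3 not covered. → 26%.
Line E: polyester → 14.3; knitted → 14.3.2; unbleached → 14.3.2.1. Scheduled 34%. No special measure applies. → 34%.
Sum: 4% + 51% + 55% + 26% + 34% = 170%.

170%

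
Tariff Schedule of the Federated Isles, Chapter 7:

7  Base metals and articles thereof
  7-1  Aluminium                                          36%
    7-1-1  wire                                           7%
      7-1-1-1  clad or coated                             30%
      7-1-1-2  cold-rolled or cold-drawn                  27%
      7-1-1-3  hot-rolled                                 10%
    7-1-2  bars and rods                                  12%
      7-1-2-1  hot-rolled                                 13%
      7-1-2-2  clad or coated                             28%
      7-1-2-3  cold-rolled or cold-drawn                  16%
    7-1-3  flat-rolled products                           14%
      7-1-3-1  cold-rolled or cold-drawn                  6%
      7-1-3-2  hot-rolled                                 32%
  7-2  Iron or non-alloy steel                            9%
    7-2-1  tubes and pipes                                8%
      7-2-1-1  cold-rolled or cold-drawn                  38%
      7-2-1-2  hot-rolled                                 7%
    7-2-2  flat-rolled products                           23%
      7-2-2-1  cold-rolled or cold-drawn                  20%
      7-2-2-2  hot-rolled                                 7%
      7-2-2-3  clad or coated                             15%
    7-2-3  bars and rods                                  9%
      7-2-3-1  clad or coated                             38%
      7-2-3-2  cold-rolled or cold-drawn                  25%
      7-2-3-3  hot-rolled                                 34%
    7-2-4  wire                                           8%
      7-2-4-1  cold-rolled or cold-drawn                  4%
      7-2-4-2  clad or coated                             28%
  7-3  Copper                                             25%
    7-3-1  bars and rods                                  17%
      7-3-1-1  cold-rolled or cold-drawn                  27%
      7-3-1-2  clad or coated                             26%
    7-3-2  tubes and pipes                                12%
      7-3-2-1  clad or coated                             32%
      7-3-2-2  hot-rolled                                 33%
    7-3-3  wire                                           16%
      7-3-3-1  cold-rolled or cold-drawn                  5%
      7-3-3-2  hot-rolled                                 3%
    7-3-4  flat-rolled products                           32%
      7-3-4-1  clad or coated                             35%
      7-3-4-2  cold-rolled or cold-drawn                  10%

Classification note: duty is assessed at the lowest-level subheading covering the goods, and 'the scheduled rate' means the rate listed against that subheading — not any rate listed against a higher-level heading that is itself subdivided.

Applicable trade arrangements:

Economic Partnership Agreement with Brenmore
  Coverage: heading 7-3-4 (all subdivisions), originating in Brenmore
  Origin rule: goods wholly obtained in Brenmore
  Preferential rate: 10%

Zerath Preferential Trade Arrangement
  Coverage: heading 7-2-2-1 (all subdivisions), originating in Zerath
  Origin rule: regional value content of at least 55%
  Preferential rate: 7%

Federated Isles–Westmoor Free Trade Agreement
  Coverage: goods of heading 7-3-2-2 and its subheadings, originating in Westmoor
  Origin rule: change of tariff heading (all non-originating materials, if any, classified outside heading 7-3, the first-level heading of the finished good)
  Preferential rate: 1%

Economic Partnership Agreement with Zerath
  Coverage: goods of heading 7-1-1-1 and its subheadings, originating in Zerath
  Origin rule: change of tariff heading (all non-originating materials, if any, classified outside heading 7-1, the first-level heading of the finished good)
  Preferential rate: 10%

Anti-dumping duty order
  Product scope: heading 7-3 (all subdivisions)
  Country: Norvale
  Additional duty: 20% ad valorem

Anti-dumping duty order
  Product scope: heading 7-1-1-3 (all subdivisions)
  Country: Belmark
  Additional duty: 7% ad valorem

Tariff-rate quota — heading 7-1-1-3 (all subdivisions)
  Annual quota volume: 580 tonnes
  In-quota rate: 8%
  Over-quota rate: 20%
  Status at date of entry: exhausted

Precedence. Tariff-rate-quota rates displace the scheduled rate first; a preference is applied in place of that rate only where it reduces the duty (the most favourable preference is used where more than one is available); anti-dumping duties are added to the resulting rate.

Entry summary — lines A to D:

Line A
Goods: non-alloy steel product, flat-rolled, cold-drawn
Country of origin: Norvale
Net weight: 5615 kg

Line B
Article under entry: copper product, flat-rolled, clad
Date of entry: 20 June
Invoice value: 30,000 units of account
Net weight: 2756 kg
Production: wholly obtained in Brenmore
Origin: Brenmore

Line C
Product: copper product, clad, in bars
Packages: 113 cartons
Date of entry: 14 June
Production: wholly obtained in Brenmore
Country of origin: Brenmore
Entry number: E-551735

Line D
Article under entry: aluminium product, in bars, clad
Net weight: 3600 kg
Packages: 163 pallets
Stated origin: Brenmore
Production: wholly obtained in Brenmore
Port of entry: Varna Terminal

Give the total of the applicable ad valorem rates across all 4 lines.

Line A: non-alloy steel → 7-2; flat-rolled → 7-2-2; cold-drawn → 7-2-2-1. Scheduled 20%. No special measure applies. → 20%.
Line B: copper → 7-3; flat-rolled → 7-3-4; clad → 7-3-4-1. Scheduled 35%. Brenmore agreement on 7-3-4: wholly obtained → 10% available; preferential 10%. → 10%.
Line C: copper → 7-3; in bars → 7-3-1; clad → 7-3-1-2. Scheduled 26%. Brenmore agreement on 7-3-4: 7-3-1-2 not covered. → 26%.
Line D: aluminium → 7-1; in bars → 7-1-2; clad → 7-1-2-2. Scheduled 28%. Brenmore agreement on 7-3-4: 7-1-2-2 not covered. → 28%.
Sum: 20% + 10% + 26% + 28% = 84%.

84%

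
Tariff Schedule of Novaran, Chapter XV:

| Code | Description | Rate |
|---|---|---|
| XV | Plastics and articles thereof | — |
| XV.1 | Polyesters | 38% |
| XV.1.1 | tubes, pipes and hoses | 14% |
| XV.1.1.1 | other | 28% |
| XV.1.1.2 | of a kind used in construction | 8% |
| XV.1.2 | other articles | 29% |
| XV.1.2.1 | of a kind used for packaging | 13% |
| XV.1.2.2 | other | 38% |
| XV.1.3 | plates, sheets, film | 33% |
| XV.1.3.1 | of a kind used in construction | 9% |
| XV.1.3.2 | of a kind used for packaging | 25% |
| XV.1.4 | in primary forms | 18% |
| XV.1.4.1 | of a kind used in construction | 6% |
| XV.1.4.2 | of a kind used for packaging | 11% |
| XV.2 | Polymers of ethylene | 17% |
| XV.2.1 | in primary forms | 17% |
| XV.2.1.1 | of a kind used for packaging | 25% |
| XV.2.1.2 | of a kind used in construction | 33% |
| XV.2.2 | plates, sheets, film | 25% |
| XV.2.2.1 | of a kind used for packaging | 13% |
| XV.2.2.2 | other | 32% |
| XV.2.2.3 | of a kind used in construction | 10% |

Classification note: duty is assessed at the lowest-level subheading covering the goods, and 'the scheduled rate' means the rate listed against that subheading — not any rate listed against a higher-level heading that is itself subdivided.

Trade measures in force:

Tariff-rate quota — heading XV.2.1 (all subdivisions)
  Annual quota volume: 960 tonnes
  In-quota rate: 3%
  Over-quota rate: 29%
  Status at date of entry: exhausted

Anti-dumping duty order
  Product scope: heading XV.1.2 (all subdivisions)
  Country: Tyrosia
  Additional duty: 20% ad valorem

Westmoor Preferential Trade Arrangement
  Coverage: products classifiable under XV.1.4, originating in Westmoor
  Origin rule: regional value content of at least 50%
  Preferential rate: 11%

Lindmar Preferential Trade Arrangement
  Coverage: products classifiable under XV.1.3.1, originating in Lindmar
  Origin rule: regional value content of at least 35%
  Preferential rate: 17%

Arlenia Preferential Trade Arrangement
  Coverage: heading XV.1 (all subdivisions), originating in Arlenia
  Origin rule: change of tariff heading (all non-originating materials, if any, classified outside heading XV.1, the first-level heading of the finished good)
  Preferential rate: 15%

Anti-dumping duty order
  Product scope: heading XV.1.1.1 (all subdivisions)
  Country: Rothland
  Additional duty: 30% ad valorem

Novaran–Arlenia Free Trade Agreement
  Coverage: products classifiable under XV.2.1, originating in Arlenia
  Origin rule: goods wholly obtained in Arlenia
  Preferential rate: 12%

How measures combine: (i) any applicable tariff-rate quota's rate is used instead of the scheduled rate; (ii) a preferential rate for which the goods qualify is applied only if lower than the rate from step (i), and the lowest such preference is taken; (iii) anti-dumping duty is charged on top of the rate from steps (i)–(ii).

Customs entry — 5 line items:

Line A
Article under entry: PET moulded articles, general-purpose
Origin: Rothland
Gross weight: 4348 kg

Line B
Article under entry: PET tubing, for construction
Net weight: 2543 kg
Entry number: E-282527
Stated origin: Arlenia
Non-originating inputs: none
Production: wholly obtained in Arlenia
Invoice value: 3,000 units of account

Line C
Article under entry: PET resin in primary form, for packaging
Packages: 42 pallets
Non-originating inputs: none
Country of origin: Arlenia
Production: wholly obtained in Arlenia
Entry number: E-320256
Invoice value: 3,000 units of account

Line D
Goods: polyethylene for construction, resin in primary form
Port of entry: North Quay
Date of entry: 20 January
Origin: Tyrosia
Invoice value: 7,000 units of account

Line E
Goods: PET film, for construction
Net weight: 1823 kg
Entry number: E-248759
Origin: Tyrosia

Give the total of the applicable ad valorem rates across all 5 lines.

Line A: PET → XV.1; moulded articles → XV.1.2; general-purpose → XV.1.2.2. Scheduled 38%. No special measure applies. → 38%.
Line B: PET → XV.1; tubing → XV.1.1; for construction → XV.1.1.2. Scheduled 8%. Arlenia agreement on XV.1: CTH met → 15% available; Arlenia agreement on XV.2.1: XV.1.1.2 not covered; preference 15% not lower than 8% → no reduction. → 8%.
Line C: PET → XV.1; resin in primary form → XV.1.4; for packaging → XV.1.4.2. Scheduled 11%. Arlenia agreement on XV.1: CTH met → 15% available; Arlenia agreement on XV.2.1: XV.1.4.2 not covered; preference 15% not lower than 11% → no reduction. → 11%.
Line D: polyethylene → XV.2; resin in primary form → XV.2.1; for construction → XV.2.1.2. Scheduled 33%. quota on XV.2.1 exhausted → over-quota 29%. → 29%.
Line E: PET → XV.1; film → XV.1.3; for construction → XV.1.3.1. Scheduled 9%. No special measure applies. → 9%.
Sum: 38% + 8% + 11% + 29% + 9% = 95%.

95%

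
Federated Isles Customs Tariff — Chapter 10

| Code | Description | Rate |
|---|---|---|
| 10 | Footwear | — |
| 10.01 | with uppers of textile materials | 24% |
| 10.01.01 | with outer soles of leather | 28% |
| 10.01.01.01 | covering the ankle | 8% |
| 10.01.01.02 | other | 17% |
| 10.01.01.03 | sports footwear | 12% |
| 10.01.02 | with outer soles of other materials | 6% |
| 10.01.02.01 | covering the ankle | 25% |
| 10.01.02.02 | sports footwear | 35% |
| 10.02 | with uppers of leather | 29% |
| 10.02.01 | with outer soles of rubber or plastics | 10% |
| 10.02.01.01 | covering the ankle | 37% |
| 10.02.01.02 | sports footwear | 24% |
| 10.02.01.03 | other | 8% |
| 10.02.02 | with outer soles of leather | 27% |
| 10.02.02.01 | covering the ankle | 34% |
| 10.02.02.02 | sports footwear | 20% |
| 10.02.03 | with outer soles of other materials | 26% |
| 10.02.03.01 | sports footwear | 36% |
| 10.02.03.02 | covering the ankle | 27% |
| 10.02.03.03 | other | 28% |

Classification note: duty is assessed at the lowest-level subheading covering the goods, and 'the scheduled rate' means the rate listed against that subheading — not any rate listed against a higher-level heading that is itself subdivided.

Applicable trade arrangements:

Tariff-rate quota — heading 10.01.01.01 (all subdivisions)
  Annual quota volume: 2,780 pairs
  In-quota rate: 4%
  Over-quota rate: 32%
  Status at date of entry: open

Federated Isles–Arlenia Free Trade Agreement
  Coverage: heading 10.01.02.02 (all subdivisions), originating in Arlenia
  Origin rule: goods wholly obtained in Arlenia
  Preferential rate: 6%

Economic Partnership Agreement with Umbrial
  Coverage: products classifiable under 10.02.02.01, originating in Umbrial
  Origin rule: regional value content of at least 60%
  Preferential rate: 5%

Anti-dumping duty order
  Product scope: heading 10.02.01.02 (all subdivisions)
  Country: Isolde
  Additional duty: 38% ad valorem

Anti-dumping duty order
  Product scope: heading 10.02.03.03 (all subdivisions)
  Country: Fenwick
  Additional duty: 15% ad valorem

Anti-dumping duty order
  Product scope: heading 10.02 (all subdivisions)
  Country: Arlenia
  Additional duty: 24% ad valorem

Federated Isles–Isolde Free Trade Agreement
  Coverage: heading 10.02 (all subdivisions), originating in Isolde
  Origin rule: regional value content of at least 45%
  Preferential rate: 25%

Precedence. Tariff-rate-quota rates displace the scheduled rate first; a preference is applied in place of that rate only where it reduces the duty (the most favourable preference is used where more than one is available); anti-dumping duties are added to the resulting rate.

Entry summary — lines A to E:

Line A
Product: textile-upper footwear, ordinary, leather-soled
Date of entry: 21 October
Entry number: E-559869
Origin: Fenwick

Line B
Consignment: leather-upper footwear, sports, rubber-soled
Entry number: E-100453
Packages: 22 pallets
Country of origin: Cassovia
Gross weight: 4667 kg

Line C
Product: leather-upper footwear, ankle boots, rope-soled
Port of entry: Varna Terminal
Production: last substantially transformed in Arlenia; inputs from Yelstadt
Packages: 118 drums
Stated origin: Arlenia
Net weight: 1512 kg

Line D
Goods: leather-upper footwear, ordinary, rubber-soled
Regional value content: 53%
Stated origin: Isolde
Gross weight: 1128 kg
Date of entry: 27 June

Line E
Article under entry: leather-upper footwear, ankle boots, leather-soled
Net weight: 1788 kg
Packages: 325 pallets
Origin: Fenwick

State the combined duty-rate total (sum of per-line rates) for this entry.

134%

Line A: textile-upper → 10.01; leather-soled → 10.01.01; ordinary → 10.01.01.02. Scheduled 17%. No special measure applies. → 17%.
Line B: leather-upper → 10.02; rubber-soled → 10.02.01; sports → 10.02.01.02. Scheduled 24%. No special measure applies. → 24%.
Line C: leather-upper → 10.02; rope-soled → 10.02.03; ankle boots → 10.02.03.02. Scheduled 27%. Arlenia agreement on 10.01.02.02: 10.02.03.02 not covered; anti-dumping (Arlenia, 10.02): +24%; total 27% + 24% = 51%. → 51%.
Line D: leather-upper → 10.02; rubber-soled → 10.02.01; ordinary → 10.02.01.03. Scheduled 8%. Isolde agreement on 10.02: RVC ≥ 45% → 25% available; preference 25% not lower than 8% → no reduction. → 8%.
Line E: leather-upper → 10.02; leather-soled → 10.02.02; ankle boots → 10.02.02.01. Scheduled 34%. No special measure applies. → 34%.
Sum: 17% + 24% + 51% + 8% + 34% = 134%.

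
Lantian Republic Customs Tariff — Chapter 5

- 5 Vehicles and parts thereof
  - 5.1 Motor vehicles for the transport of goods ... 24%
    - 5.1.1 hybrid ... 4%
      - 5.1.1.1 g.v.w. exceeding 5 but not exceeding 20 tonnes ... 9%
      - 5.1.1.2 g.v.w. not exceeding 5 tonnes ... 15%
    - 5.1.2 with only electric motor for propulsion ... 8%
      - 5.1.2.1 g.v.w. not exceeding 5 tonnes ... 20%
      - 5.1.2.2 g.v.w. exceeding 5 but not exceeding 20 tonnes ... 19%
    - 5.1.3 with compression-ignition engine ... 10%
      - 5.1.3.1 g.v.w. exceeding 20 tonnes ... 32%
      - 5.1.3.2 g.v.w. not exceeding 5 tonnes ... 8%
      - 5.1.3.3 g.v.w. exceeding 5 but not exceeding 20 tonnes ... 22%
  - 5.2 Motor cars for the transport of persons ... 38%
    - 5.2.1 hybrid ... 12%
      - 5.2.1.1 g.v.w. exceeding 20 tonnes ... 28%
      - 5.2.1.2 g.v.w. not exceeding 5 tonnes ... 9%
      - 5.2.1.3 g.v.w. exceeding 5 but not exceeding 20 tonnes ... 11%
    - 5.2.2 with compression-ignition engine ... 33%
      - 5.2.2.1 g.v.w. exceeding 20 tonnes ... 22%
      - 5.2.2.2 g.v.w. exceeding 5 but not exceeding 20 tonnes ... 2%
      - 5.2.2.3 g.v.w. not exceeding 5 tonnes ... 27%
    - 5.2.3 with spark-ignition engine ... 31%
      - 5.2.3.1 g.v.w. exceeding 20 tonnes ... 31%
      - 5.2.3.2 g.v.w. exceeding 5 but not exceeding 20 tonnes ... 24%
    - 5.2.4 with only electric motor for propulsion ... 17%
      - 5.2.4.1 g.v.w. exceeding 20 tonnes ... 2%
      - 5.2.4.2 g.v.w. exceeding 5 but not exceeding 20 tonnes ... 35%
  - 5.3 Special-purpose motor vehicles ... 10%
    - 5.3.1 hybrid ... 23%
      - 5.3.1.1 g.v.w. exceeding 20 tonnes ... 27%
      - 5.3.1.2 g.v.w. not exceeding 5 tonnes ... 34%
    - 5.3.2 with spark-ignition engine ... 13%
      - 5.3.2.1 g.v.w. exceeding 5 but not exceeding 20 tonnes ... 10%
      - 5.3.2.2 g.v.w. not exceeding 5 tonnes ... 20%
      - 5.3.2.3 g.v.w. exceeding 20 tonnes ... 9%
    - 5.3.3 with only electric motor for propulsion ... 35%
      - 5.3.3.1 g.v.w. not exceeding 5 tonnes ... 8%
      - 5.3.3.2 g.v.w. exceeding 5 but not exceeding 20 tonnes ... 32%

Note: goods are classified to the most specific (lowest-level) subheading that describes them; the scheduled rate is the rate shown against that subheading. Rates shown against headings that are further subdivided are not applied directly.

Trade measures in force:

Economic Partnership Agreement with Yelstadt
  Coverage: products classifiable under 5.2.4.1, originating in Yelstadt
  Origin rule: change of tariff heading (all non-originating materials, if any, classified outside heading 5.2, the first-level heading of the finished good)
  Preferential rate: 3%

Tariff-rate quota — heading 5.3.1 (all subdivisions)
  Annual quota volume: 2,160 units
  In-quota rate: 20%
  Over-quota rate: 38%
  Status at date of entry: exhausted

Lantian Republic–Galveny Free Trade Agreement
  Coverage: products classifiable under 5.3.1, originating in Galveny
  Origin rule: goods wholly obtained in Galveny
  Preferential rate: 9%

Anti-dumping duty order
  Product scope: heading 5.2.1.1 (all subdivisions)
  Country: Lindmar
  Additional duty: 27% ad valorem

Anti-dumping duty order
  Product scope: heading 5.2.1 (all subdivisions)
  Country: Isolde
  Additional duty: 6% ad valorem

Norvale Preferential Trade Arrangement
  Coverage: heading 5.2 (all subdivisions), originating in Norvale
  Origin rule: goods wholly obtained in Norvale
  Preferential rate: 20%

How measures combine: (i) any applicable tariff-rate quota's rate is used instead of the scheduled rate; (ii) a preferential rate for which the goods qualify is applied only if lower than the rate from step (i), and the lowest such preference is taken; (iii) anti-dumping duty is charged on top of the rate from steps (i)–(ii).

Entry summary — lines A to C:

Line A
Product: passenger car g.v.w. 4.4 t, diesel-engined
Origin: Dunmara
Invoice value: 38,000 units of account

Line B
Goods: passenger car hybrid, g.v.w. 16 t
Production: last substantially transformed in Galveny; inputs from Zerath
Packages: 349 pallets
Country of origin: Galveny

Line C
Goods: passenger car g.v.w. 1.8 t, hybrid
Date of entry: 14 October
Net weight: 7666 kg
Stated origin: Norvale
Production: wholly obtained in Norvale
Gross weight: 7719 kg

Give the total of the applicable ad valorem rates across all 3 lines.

Line A: passenger car → 5.2; diesel-engined → 5.2.2; g.v.w. 4.4 t → 5.2.2.3. Scheduled 27%. No special measure applies. → 27%.
Line B: passenger car → 5.2; hybrid → 5.2.1; g.v.w. 16 t → 5.2.1.3. Scheduled 11%. Galveny agreement on 5.3.1: 5.2.1.3 not covered. → 11%.
Line C: passenger car → 5.2; hybrid → 5.2.1; g.v.w. 1.8 t → 5.2.1.2. Scheduled 9%. Norvale agreement on 5.2: wholly obtained → 20% available; preference 20% not lower than 9% → no reduction. → 9%.
Sum: 27% + 11% + 9% = 47%.

47%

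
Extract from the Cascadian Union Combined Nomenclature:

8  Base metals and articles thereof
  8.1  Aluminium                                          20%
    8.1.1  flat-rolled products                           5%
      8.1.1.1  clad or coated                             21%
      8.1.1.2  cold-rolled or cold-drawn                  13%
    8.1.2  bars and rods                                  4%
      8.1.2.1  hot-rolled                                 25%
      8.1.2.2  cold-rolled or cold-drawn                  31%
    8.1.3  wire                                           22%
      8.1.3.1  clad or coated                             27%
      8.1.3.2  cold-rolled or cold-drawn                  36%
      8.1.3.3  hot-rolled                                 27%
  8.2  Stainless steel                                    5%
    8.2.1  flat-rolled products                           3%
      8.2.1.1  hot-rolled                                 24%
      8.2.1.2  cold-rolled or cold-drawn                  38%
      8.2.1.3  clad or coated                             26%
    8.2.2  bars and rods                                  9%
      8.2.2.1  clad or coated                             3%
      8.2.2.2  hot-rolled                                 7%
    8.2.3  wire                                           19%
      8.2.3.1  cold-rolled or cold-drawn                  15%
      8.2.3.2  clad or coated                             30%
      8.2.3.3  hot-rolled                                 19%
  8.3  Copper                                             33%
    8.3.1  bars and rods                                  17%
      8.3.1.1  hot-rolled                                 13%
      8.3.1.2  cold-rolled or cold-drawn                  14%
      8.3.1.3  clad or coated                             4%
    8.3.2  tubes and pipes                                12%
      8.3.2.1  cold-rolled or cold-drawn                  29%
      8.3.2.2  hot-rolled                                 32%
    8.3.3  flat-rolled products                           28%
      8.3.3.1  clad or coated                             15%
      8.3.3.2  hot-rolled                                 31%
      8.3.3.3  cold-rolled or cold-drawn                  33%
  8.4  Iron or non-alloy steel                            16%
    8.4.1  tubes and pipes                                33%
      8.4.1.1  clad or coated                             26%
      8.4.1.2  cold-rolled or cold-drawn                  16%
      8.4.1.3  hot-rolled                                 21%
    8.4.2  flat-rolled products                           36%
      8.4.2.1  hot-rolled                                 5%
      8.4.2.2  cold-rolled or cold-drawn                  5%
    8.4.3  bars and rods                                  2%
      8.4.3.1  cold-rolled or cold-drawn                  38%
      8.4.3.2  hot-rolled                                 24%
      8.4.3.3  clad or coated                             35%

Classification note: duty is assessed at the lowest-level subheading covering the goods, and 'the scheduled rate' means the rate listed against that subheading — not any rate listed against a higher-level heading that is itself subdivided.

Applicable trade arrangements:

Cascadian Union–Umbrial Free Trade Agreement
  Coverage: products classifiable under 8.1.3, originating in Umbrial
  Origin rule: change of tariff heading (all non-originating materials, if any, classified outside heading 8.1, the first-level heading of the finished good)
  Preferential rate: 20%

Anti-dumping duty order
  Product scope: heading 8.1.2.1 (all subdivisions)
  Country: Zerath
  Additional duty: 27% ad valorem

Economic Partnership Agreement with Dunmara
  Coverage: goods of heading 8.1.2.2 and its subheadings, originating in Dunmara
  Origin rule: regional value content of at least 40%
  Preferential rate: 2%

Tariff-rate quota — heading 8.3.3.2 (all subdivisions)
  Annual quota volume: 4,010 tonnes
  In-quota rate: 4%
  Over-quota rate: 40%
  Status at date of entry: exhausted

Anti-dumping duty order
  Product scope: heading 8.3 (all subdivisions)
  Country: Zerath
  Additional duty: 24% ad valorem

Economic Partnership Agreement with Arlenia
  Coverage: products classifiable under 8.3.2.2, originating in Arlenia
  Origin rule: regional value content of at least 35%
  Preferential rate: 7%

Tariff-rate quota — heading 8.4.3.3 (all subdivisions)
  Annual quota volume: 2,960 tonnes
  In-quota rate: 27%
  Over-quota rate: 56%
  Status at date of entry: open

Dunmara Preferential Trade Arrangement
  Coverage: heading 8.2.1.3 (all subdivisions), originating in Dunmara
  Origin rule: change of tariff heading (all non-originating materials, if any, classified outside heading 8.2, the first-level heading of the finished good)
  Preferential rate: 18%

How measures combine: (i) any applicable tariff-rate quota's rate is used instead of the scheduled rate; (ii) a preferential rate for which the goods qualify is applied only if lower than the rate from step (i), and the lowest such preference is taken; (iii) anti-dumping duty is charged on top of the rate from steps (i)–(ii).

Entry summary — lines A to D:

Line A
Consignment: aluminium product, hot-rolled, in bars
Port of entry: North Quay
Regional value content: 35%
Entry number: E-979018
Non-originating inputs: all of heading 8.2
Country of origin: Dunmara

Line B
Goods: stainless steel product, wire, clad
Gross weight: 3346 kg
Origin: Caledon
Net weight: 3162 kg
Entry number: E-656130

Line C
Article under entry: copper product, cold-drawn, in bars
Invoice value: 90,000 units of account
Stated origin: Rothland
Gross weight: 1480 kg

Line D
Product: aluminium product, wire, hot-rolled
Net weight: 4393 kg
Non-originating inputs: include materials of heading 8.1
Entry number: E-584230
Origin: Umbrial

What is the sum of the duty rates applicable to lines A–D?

Line A: aluminium → 8.1; in bars → 8.1.2; hot-rolled → 8.1.2.1. Scheduled 25%. Dunmara agreement on 8.1.2.2: 8.1.2.1 not covered; Dunmara agreement on 8.2.1.3: 8.1.2.1 not covered. → 25%.
Line B: stainless steel → 8.2; wire → 8.2.3; clad → 8.2.3.2. Scheduled 30%. No special measure applies. → 30%.
Line C: copper → 8.3; in bars → 8.3.1; cold-drawn → 8.3.1.2. Scheduled 14%. No special measure applies. → 14%.
Line D: aluminium → 8.1; wire → 8.1.3; hot-rolled → 8.1.3.3. Scheduled 27%. Umbrial agreement on 8.1.3: CTH not met. → 27%.
Sum: 25% + 30% + 14% + 27% = 96%.

96%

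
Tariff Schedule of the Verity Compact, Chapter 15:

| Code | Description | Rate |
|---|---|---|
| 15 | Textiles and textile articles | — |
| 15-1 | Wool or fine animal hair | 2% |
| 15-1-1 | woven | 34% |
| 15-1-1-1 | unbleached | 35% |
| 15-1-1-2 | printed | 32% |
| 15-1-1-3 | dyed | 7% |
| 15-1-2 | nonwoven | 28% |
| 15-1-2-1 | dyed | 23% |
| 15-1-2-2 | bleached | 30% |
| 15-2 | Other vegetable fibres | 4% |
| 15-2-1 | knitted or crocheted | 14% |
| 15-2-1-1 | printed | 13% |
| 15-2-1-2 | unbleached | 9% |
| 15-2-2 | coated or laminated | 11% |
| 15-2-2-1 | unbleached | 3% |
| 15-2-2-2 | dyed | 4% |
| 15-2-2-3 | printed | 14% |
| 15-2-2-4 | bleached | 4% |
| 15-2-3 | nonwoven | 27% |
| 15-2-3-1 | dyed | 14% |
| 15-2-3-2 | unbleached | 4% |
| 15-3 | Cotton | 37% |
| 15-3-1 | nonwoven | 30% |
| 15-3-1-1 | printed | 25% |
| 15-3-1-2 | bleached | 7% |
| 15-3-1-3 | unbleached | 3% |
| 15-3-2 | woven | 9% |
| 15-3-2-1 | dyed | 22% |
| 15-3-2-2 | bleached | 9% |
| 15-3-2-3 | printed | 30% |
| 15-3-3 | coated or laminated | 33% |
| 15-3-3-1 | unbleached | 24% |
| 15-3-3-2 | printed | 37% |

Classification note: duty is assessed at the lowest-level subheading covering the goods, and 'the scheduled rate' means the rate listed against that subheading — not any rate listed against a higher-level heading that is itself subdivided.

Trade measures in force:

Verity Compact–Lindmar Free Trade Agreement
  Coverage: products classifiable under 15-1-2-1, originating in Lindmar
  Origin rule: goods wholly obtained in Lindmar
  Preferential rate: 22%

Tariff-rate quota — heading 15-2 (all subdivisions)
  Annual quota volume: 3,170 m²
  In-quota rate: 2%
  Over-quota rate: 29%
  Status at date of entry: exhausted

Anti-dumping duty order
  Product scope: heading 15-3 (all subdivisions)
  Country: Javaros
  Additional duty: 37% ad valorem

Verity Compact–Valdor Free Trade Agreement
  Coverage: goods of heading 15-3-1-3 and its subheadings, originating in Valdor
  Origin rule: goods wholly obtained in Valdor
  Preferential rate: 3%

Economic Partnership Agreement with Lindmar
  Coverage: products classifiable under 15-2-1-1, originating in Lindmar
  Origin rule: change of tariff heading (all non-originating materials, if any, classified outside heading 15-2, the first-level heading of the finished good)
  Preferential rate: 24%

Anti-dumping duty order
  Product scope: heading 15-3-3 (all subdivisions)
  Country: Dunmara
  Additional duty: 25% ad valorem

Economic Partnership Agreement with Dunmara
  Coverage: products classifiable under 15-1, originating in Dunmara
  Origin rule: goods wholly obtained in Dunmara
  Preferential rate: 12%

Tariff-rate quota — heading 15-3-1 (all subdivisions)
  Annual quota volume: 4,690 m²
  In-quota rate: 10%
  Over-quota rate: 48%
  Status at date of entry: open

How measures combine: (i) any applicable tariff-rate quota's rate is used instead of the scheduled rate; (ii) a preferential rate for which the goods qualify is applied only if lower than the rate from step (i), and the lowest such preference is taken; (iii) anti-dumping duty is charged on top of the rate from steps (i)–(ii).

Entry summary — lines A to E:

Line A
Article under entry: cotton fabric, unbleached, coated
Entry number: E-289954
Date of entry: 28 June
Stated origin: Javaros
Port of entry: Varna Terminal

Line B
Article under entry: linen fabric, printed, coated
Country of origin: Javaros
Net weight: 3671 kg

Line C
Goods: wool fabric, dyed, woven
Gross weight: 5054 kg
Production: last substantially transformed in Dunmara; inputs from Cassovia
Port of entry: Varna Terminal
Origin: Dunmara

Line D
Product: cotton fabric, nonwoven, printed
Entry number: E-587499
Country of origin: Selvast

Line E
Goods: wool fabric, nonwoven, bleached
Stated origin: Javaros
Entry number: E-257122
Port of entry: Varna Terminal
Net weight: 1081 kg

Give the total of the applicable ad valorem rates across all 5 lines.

Line A: cotton → 15-3; coated → 15-3-3; unbleached → 15-3-3-1. Scheduled 24%. anti-dumping (Javaros, 15-3): +37%; total 24% + 37% = 61%. → 61%.
Line B: linen → 15-2; coated → 15-2-2; printed → 15-2-2-3. Scheduled 14%. quota on 15-2 exhausted → over-quota 29%. → 29%.
Line C: wool → 15-1; woven → 15-1-1; dyed → 15-1-1-3. Scheduled 7%. Dunmara agreement on 15-1: not wholly obtained. → 7%.
Line D: cotton → 15-3; nonwoven → 15-3-1; printed → 15-3-1-1. Scheduled 25%. quota on 15-3-1 open → in-quota 10%. → 10%.
Line E: wool → 15-1; nonwoven → 15-1-2; bleached → 15-1-2-2. Scheduled 30%. No special measure applies. → 30%.
Sum: 61% + 29% + 7% + 10% + 30% = 137%.

137%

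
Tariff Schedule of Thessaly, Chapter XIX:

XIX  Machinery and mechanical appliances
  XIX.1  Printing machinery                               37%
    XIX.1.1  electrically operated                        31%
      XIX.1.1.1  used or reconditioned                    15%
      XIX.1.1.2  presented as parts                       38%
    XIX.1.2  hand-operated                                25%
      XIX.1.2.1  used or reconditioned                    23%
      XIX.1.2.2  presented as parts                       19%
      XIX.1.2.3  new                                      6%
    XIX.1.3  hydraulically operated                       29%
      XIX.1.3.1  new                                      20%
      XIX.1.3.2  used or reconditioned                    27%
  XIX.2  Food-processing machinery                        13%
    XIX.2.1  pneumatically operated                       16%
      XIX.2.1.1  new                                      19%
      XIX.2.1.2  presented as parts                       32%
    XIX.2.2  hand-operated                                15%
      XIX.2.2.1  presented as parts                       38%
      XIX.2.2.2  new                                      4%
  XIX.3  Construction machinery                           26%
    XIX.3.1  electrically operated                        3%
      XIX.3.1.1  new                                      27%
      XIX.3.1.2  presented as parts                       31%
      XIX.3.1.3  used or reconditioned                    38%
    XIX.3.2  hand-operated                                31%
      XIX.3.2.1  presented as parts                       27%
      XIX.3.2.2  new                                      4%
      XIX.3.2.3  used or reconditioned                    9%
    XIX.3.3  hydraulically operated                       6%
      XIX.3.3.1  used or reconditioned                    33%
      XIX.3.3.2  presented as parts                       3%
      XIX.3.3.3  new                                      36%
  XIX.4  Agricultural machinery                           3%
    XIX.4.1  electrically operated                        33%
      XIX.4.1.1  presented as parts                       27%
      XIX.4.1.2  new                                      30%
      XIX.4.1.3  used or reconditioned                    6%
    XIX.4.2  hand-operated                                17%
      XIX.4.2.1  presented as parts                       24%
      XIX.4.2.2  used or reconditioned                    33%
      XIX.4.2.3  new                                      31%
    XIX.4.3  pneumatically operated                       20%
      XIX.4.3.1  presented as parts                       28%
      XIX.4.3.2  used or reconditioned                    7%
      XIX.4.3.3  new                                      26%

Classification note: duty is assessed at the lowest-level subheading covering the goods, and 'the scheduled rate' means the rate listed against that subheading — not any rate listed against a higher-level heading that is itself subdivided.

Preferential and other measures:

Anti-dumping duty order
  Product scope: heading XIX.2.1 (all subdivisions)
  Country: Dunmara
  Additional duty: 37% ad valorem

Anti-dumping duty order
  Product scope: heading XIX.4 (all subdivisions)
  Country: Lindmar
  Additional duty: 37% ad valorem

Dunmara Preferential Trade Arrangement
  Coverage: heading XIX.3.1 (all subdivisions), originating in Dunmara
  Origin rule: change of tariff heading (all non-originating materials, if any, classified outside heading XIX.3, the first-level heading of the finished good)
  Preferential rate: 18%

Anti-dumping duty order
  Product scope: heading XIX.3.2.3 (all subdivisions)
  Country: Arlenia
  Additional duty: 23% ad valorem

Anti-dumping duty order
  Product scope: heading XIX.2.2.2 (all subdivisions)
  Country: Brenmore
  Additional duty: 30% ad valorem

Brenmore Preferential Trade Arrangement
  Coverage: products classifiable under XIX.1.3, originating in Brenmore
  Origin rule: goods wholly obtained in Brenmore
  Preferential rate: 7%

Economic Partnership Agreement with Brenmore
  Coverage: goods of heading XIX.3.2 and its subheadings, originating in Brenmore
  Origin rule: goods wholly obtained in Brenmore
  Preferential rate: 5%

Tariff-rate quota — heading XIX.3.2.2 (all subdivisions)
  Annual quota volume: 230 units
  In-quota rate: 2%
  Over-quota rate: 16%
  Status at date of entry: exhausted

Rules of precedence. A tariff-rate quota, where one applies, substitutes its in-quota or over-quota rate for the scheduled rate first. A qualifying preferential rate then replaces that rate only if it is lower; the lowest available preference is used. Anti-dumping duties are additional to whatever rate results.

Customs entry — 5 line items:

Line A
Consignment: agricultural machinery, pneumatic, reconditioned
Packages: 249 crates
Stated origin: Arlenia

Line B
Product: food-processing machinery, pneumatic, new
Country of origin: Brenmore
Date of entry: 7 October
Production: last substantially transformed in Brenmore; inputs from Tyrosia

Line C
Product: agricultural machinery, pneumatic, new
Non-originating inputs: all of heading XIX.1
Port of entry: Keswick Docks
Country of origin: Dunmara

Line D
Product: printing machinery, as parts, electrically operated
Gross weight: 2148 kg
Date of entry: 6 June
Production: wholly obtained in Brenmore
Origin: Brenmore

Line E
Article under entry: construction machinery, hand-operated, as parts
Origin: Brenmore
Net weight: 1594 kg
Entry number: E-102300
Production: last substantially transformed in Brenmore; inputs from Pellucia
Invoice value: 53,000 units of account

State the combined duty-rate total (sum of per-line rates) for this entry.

Line A: agricultural → XIX.4; pneumatic → XIX.4.3; reconditioned → XIX.4.3.2. Scheduled 7%. No special measure applies. → 7%.
Line B: food-processing → XIX.2; pneumatic → XIX.2.1; new → XIX.2.1.1. Scheduled 19%. Brenmore agreement on XIX.1.3: XIX.2.1.1 not covered; Brenmore agreement on XIX.3.2: XIX.2.1.1 not covered. → 19%.
Line C: agricultural → XIX.4; pneumatic → XIX.4.3; new → XIX.4.3.3. Scheduled 26%. Dunmara agreement on XIX.3.1: XIX.4.3.3 not covered. → 26%.
Line D: printing → XIX.1; electrically operated → XIX.1.1; as parts → XIX.1.1.2. Scheduled 38%. Brenmore agreement on XIX.1.3: XIX.1.1.2 not covered; Brenmore agreement on XIX.3.2: XIX.1.1.2 not covered. → 38%.
Line E: construction → XIX.3; hand-operated → XIX.3.2; as parts → XIX.3.2.1. Scheduled 27%. Brenmore agreement on XIX.1.3: XIX.3.2.1 not covered; Brenmore agreement on XIX.3.2: not wholly obtained. → 27%.
Sum: 7% + 19% + 26% + 38% + 27% = 117%.

117%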